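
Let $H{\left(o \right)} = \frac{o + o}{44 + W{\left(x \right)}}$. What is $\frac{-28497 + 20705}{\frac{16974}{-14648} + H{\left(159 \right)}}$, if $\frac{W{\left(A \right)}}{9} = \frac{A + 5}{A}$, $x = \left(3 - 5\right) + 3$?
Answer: $- \frac{2796361792}{748653} \approx -3735.2$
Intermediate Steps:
$x = 1$ ($x = -2 + 3 = 1$)
$W{\left(A \right)} = \frac{9 \left(5 + A\right)}{A}$ ($W{\left(A \right)} = 9 \frac{A + 5}{A} = 9 \frac{5 + A}{A} = \frac{9 \left(5 + A\right)}{A}$)
$H{\left(o \right)} = \frac{o}{49}$ ($H{\left(o \right)} = \frac{o + o}{44 + \left(9 + \frac{45}{1}\right)} = \frac{2 o}{44 + \left(9 + 45 \cdot 1\right)} = \frac{2 o}{44 + \left(9 + 45\right)} = \frac{2 o}{44 + 54} = \frac{2 o}{98} = 2 o \frac{1}{98} = \frac{o}{49}$)
$\frac{-28497 + 20705}{\frac{16974}{-14648} + H{\left(159 \right)}} = \frac{-28497 + 20705}{\frac{16974}{-14648} + \frac{1}{49} \cdot 159} = - \frac{7792}{16974 \left(- \frac{1}{14648}\right) + \frac{159}{49}} = - \frac{7792}{- \frac{8487}{7324} + \frac{159}{49}} = - \frac{7792}{\frac{748653}{358876}} = \left(-7792\right) \frac{358876}{748653} = - \frac{2796361792}{748653}$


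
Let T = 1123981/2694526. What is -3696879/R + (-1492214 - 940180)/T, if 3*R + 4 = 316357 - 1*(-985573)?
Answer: -8533029294216185841/1463340087406 ≈ -5.8312e+6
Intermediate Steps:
T = 1123981/2694526 (T = 1123981*(1/2694526) = 1123981/2694526 ≈ 0.41713)
R = 1301926/3 (R = -4/3 + (316357 - 1*(-985573))/3 = -4/3 + (316357 + 985573)/3 = -4/3 + (1/3)*1301930 = -4/3 + 1301930/3 = 1301926/3 ≈ 4.3398e+5)
-3696879/R + (-1492214 - 940180)/T = -3696879/1301926/3 + (-1492214 - 940180)/(1123981/2694526) = -3696879*3/1301926 - 2432394*2694526/1123981 = -11090637/1301926 - 6554148875244/1123981 = -8533029294216185841/1463340087406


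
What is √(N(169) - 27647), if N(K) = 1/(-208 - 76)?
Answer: I*√557474179/142 ≈ 166.27*I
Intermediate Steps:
N(K) = -1/284 (N(K) = 1/(-284) = -1/284)
√(N(169) - 27647) = √(-1/284 - 27647) = √(-7851749/284) = I*√557474179/142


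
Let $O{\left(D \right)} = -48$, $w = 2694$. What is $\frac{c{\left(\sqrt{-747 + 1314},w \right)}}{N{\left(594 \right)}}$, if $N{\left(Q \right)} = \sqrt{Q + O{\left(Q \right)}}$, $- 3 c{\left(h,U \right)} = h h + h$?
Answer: $- \frac{9 \sqrt{546}}{26} - \frac{\sqrt{78}}{26} \approx -8.4281$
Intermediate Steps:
$c{\left(h,U \right)} = - \frac{h}{3} - \frac{h^{2}}{3}$ ($c{\left(h,U \right)} = - \frac{h h + h}{3} = - \frac{h^{2} + h}{3} = - \frac{h + h^{2}}{3} = - \frac{h}{3} - \frac{h^{2}}{3}$)
$N{\left(Q \right)} = \sqrt{-48 + Q}$ ($N{\left(Q \right)} = \sqrt{Q - 48} = \sqrt{-48 + Q}$)
$\frac{c{\left(\sqrt{-747 + 1314},w \right)}}{N{\left(594 \right)}} = \frac{\left(- \frac{1}{3}\right) \sqrt{-747 + 1314} \left(1 + \sqrt{-747 + 1314}\right)}{\sqrt{-48 + 594}} = \frac{\left(- \frac{1}{3}\right) \sqrt{567} \left(1 + \sqrt{567}\right)}{\sqrt{546}} = - \frac{9 \sqrt{7} \left(1 + 9 \sqrt{7}\right)}{3} \frac{\sqrt{546}}{546} = - 3 \sqrt{7} \left(1 + 9 \sqrt{7}\right) \frac{\sqrt{546}}{546} = - \frac{\sqrt{78} \left(1 + 9 \sqrt{7}\right)}{26}$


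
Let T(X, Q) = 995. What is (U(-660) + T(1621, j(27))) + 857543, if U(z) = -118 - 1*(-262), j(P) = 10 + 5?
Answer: 858682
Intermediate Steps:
j(P) = 15
U(z) = 144 (U(z) = -118 + 262 = 144)
(U(-660) + T(1621, j(27))) + 857543 = (144 + 995) + 857543 = 1139 + 857543 = 858682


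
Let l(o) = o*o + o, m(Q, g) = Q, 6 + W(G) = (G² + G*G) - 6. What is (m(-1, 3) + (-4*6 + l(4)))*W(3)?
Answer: -30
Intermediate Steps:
W(G) = -12 + 2*G² (W(G) = -6 + ((G² + G*G) - 6) = -6 + ((G² + G²) - 6) = -6 + (2*G² - 6) = -6 + (-6 + 2*G²) = -12 + 2*G²)
l(o) = o + o² (l(o) = o² + o = o + o²)
(m(-1, 3) + (-4*6 + l(4)))*W(3) = (-1 + (-4*6 + 4*(1 + 4)))*(-12 + 2*3²) = (-1 + (-24 + 4*5))*(-12 + 2*9) = (-1 + (-24 + 20))*(-12 + 18) = (-1 - 4)*6 = -5*6 = -30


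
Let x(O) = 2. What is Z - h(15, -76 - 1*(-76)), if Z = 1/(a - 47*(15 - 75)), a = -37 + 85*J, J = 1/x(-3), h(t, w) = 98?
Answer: -553796/5651 ≈ -98.000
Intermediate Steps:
J = 1/2 ≈ 0.50000
a = 11/2 (a = -37 + 85*(1/2) = -37 + 85/2 = 11/2 ≈ 5.5000)
Z = 2/5651 (Z = 1/(11/2 - 47*(15 - 75)) = 1/(11/2 - 47*(-60)) = 1/(11/2 + 2820) = 1/(5651/2) = 2/5651 ≈ 0.00035392)
Z - h(15, -76 - 1*(-76)) = 2/5651 - 1*98 = 2/5651 - 98 = -553796/5651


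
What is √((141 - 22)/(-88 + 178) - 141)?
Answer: I*√125710/30 ≈ 11.819*I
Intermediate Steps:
√((141 - 22)/(-88 + 178) - 141) = √(119/90 - 141) = √(-12571/90) = I*√125710/30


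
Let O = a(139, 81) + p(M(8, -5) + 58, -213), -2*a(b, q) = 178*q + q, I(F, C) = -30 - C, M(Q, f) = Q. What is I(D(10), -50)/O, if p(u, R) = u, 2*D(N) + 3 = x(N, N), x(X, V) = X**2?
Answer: -40/14367 ≈ -0.0027842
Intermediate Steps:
D(N) = -3/2 + N**2/2
a(b, q) = -179*q/2 (a(b, q) = -(178*q + q)/2 = -179*q/2)
O = -14367/2 (O = -179/2*81 + (8 + 58) = -14499/2 + 66 = -14367/2 ≈ -7183.5)
I(D(10), -50)/O = (-30 - 1*(-50))/(-14367/2) = (-30 + 50)*(-2/14367) = 20*(-2/14367) = -40/14367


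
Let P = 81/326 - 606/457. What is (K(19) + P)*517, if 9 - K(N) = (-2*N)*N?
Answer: 56221321651/148982 ≈ 3.7737e+5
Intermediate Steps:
K(N) = 9 + 2*N² (K(N) = 9 - (-2*N)*N = 9 - (-2)*N² = 9 + 2*N²)
P = -160539/148982 (P = 81*(1/326) - 606*1/457 = 81/326 - 606/457 = -160539/148982 ≈ -1.0776)
(K(19) + P)*517 = ((9 + 2*19²) - 160539/148982)*517 = ((9 + 2*361) - 160539/148982)*517 = ((9 + 722) - 160539/148982)*517 = (731 - 160539/148982)*517 = (108745303/148982)*517 = 56221321651/148982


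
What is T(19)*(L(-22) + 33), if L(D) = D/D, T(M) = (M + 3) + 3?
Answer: 850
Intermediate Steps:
T(M) = 6 + M (T(M) = (3 + M) + 3 = 6 + M)
L(D) = 1
T(19)*(L(-22) + 33) = (6 + 19)*(1 + 33) = 25*34 = 850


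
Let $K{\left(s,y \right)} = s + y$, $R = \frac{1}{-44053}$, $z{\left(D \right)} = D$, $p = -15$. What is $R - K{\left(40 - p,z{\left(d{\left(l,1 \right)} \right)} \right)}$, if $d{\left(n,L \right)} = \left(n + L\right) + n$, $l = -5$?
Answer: $- \frac{2026439}{44053} \approx -46.0$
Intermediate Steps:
$d{\left(n,L \right)} = L + 2 n$ ($d{\left(n,L \right)} = \left(L + n\right) + n = L + 2 n$)
$R = - \frac{1}{44053} \approx -2.27 \cdot 10^{-5}$
$R - K{\left(40 - p,z{\left(d{\left(l,1 \right)} \right)} \right)} = - \frac{1}{44053} - \left(\left(40 - -15\right) + \left(1 + 2 \left(-5\right)\right)\right) = - \frac{1}{44053} - \left(\left(40 + 15\right) + \left(1 - 10\right)\right) = - \frac{1}{44053} - \left(55 - 9\right) = - \frac{1}{44053} - 46 = - \frac{2026439}{44053}$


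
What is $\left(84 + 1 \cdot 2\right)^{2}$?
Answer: $7396$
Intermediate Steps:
$\left(84 + 1 \cdot 2\right)^{2} = \left(84 + 2\right)^{2} = 86^{2} = 7396$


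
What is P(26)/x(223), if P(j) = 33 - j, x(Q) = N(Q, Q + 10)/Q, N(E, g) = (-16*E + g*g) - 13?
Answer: 223/7244 ≈ 0.030784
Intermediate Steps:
N(E, g) = -13 + g² - 16*E (N(E, g) = (-16*E + g²) - 13 = (g² - 16*E) - 13 = -13 + g² - 16*E)
x(Q) = (-13 + (10 + Q)² - 16*Q)/Q (x(Q) = (-13 + (Q + 10)² - 16*Q)/Q = (-13 + (10 + Q)² - 16*Q)/Q)
P(26)/x(223) = (33 - 1*26)/(4 + 223 + 87/223) = (33 - 26)/(4 + 223 + 87*(1/223)) = 7/(4 + 223 + 87/223) = 7/(50708/223) = 7*(223/50708) = 223/7244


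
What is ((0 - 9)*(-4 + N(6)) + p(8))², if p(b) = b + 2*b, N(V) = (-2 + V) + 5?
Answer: 441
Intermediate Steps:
N(V) = 3 + V
p(b) = 3*b
((0 - 9)*(-4 + N(6)) + p(8))² = ((0 - 9)*(-4 + (3 + 6)) + 3*8)² = (-9*(-4 + 9) + 24)² = (-9*5 + 24)² = (-45 + 24)² = (-21)² = 441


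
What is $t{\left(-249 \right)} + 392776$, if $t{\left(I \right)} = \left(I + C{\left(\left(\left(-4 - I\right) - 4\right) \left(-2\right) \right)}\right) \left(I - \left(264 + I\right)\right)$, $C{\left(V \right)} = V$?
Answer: $585760$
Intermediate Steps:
$t{\left(I \right)} = -4224 - 792 I$ ($t{\left(I \right)} = \left(I + \left(\left(-4 - I\right) - 4\right) \left(-2\right)\right) \left(I - \left(264 + I\right)\right) = \left(I + \left(-8 - I\right) \left(-2\right)\right) \left(-264\right) = \left(I + \left(16 + 2 I\right)\right) \left(-264\right) = \left(16 + 3 I\right) \left(-264\right) = -4224 - 792 I$)
$t{\left(-249 \right)} + 392776 = \left(-4224 - -197208\right) + 392776 = \left(-4224 + 197208\right) + 392776 = 192984 + 392776 = 585760$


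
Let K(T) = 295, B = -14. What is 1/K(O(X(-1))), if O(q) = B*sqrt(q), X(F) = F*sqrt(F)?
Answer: 1/295 ≈ 0.0033898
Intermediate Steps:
X(F) = F**(3/2)
O(q) = -14*sqrt(q)
1/K(O(X(-1))) = 1/295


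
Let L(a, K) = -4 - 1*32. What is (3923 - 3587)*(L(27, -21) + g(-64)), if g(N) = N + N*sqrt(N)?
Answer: -33600 - 172032*I ≈ -33600.0 - 1.7203e+5*I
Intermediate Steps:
L(a, K) = -36 (L(a, K) = -4 - 32 = -36)
g(N) = N + N**(3/2)
(3923 - 3587)*(L(27, -21) + g(-64)) = (3923 - 3587)*(-36 + (-64 + (-64)**(3/2))) = 336*(-36 + (-64 - 512*I)) = 336*(-100 - 512*I) = -33600 - 172032*I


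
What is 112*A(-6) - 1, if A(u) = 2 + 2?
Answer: 447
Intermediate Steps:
A(u) = 4
112*A(-6) - 1 = 112*4 - 1 = 448 - 1 = 447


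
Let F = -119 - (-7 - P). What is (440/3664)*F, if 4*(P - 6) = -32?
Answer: -3135/229 ≈ -13.690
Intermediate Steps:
P = -2 (P = 6 + (¼)*(-32) = 6 - 8 = -2)
F = -114 (F = -119 - (-7 - 1*(-2)) = -119 - (-7 + 2) = -119 - 1*(-5) = -119 + 5 = -114)
(440/3664)*F = (440/3664)*(-114) = (440*(1/3664))*(-114) = (55/458)*(-114) = -3135/229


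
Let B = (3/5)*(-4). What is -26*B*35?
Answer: 2184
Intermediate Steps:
B = -12/5 (B = ((1/5)*3)*(-4) = (3/5)*(-4) = -12/5 ≈ -2.4000)
-26*B*35 = -26*(-12/5)*35 = (312/5)*35 = 2184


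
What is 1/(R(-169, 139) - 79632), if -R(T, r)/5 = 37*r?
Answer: -1/105347 ≈ -9.4924e-6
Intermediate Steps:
R(T, r) = -185*r
1/(R(-169, 139) - 79632) = 1/(-185*139 - 79632) = 1/(-25715 - 79632) = 1/(-105347) = -1/105347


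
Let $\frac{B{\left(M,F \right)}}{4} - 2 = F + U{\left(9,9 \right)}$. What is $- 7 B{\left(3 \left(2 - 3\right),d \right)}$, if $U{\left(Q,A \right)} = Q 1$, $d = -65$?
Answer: $1512$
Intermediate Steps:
$U{\left(Q,A \right)} = Q$
$B{\left(M,F \right)} = 44 + 4 F$ ($B{\left(M,F \right)} = 8 + 4 \left(F + 9\right) = 8 + 4 \left(9 + F\right) = 8 + \left(36 + 4 F\right) = 44 + 4 F$)
$- 7 B{\left(3 \left(2 - 3\right),d \right)} = - 7 \left(44 + 4 \left(-65\right)\right) = - 7 \left(44 - 260\right) = \left(-7\right) \left(-216\right) = 1512$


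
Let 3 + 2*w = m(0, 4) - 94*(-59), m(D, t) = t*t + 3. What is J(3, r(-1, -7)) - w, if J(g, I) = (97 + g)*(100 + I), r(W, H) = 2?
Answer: 7419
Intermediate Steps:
m(D, t) = 3 + t² (m(D, t) = t² + 3 = 3 + t²)
w = 2781 (w = -3/2 + ((3 + 4²) - 94*(-59))/2 = -3/2 + ((3 + 16) + 5546)/2 = -3/2 + (19 + 5546)/2 = -3/2 + (½)*5565 = -3/2 + 5565/2 = 2781)
J(3, r(-1, -7)) - w = (9700 + 97*2 + 100*3 + 2*3) - 1*2781 = (9700 + 194 + 300 + 6) - 2781 = 10200 - 2781 = 7419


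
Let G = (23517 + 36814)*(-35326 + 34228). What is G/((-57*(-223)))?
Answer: -22081146/4237 ≈ -5211.5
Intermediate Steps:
G = -66243438 (G = 60331*(-1098) = -66243438)
G/((-57*(-223))) = -66243438/((-57*(-223))) = -66243438/12711 = -66243438*1/12711 = -22081146/4237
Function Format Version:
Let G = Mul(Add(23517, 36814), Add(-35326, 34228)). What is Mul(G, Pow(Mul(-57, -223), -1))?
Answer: Rational(-22081146, 4237) ≈ -5211.5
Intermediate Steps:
G = -66243438 (G = Mul(60331, -1098) = -66243438)
Mul(G, Pow(Mul(-57, -223), -1)) = Mul(-66243438, Pow(Mul(-57, -223), -1)) = Mul(-66243438, Pow(12711, -1)) = Mul(-66243438, Rational(1, 12711)) = Rational(-22081146, 4237)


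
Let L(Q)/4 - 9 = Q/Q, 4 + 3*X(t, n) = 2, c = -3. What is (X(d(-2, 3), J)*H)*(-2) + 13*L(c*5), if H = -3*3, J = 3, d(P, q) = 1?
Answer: 508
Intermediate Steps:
H = -9
X(t, n) = -⅔ (X(t, n) = -4/3 + (⅓)*2 = -4/3 + ⅔ = -⅔)
L(Q) = 40 (L(Q) = 36 + 4*(Q/Q) = 36 + 4*1 = 36 + 4 = 40)
(X(d(-2, 3), J)*H)*(-2) + 13*L(c*5) = -⅔*(-9)*(-2) + 13*40 = 6*(-2) + 520 = -12 + 520 = 508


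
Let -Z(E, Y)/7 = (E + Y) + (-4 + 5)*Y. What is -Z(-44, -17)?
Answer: -546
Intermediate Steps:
Z(E, Y) = -14*Y - 7*E (Z(E, Y) = -7*((E + Y) + (-4 + 5)*Y) = -7*((E + Y) + 1*Y) = -7*((E + Y) + Y) = -7*(E + 2*Y) = -14*Y - 7*E)
-Z(-44, -17) = -(-14*(-17) - 7*(-44)) = -(238 + 308) = -1*546 = -546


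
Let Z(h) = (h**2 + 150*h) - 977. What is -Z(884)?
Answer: -913079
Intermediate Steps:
Z(h) = -977 + h**2 + 150*h
-Z(884) = -(-977 + 884**2 + 150*884) = -(-977 + 781456 + 132600) = -1*913079 = -913079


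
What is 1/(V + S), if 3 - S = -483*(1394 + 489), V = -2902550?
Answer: -1/1993058 ≈ -5.0174e-7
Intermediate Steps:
S = 909492 (S = 3 - (-483)*(1394 + 489) = 3 - (-483)*1883 = 3 - 1*(-909489) = 3 + 909489 = 909492)
1/(V + S) = 1/(-2902550 + 909492) = 1/(-1993058) = -1/1993058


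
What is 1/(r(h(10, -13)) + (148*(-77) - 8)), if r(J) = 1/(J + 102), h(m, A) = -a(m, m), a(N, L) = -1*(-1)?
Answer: -101/1151803 ≈ -8.7689e-5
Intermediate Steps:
a(N, L) = 1
h(m, A) = -1 (h(m, A) = -1*1 = -1)
r(J) = 1/(102 + J)
1/(r(h(10, -13)) + (148*(-77) - 8)) = 1/(1/(102 - 1) + (148*(-77) - 8)) = 1/(1/101 + (-11396 - 8)) = 1/(1/101 - 11404) = 1/(-1151803/101) = -101/1151803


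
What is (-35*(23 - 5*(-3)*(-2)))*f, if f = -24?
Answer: -5880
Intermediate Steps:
(-35*(23 - 5*(-3)*(-2)))*f = -35*(23 - 5*(-3)*(-2))*(-24) = -35*(23 + 15*(-2))*(-24) = -35*(23 - 30)*(-24) = -35*(-7)*(-24) = 245*(-24) = -5880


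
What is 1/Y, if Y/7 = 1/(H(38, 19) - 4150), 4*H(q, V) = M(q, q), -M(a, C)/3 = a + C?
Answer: -601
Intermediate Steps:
M(a, C) = -3*C - 3*a (M(a, C) = -3*(a + C) = -3*(C + a) = -3*C - 3*a)
H(q, V) = -3*q/2 (H(q, V) = (-3*q - 3*q)/4 = (-6*q)/4 = -3*q/2)
Y = -1/601 (Y = 7/(-3/2*38 - 4150) = 7/(-57 - 4150) = 7/(-4207) = 7*(-1/4207) = -1/601 ≈ -0.0016639)
1/Y = 1/(-1/601) = -601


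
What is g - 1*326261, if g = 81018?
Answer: -245243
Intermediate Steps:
g - 1*326261 = 81018 - 1*326261 = 81018 - 326261 = -245243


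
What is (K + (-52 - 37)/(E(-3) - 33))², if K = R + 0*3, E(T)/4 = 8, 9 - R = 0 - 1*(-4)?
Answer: 8836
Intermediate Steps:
R = 5 (R = 9 - (0 - 1*(-4)) = 9 - (0 + 4) = 9 - 1*4 = 9 - 4 = 5)
E(T) = 32 (E(T) = 4*8 = 32)
K = 5 (K = 5 + 0*3 = 5 + 0 = 5)
(K + (-52 - 37)/(E(-3) - 33))² = (5 + (-52 - 37)/(32 - 33))² = (5 - 89/(-1))² = (5 - 89*(-1))² = (5 + 89)² = 94² = 8836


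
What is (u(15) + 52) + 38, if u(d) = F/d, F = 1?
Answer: 1351/15 ≈ 90.067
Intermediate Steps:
u(d) = 1/d
(u(15) + 52) + 38 = (1/15 + 52) + 38 = 781/15 + 38 = 1351/15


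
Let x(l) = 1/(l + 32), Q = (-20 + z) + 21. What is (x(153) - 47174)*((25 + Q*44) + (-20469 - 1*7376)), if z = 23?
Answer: 233574486396/185 ≈ 1.2626e+9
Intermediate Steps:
Q = 24 (Q = (-20 + 23) + 21 = 3 + 21 = 24)
x(l) = 1/(32 + l)
(x(153) - 47174)*((25 + Q*44) + (-20469 - 1*7376)) = (1/(32 + 153) - 47174)*((25 + 24*44) + (-20469 - 1*7376)) = (1/185 - 47174)*((25 + 1056) + (-20469 - 7376)) = (1/185 - 47174)*(1081 - 27845) = -8727189/185*(-26764) = 233574486396/185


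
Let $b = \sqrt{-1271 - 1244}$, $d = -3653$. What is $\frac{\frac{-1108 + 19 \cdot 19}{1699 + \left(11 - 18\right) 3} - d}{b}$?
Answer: $- \frac{6128987 i \sqrt{2515}}{4220170} \approx - 72.833 i$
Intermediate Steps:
$b = i \sqrt{2515}$ ($b = \sqrt{-2515} = i \sqrt{2515} \approx 50.15 i$)
$\frac{\frac{-1108 + 19 \cdot 19}{1699 + \left(11 - 18\right) 3} - d}{b} = \frac{\frac{-1108 + 19 \cdot 19}{1699 + \left(11 - 18\right) 3} - -3653}{i \sqrt{2515}} = \left(\frac{-1108 + 361}{1699 - 21} + 3653\right) \left(- \frac{i \sqrt{2515}}{2515}\right) = \left(- \frac{747}{1699 - 21} + 3653\right) \left(- \frac{i \sqrt{2515}}{2515}\right) = \left(- \frac{747}{1678} + 3653\right) \left(- \frac{i \sqrt{2515}}{2515}\right) = \frac{6128987 \left(- \frac{i \sqrt{2515}}{2515}\right)}{1678} = - \frac{6128987 i \sqrt{2515}}{4220170}$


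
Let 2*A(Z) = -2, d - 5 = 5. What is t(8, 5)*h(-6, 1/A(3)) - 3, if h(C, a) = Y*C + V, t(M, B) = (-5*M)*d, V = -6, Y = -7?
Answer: -14403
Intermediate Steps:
d = 10 (d = 5 + 5 = 10)
A(Z) = -1 (A(Z) = (1/2)*(-2) = -1)
t(M, B) = -50*M (t(M, B) = -5*M*10 = -50*M)
h(C, a) = -6 - 7*C (h(C, a) = -7*C - 6 = -6 - 7*C)
t(8, 5)*h(-6, 1/A(3)) - 3 = (-50*8)*(-6 - 7*(-6)) - 3 = -400*(-6 + 42) - 3 = -400*36 - 3 = -14400 - 3 = -14403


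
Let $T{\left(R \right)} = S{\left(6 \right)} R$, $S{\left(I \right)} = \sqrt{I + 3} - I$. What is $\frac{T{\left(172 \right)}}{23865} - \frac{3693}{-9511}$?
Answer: $\frac{645161}{1759535} \approx 0.36667$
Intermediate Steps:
$S{\left(I \right)} = \sqrt{3 + I} - I$
$T{\left(R \right)} = - 3 R$ ($T{\left(R \right)} = \left(\sqrt{3 + 6} - 6\right) R = \left(\sqrt{9} - 6\right) R = \left(3 - 6\right) R = - 3 R$)
$\frac{T{\left(172 \right)}}{23865} - \frac{3693}{-9511} = \frac{\left(-3\right) 172}{23865} - \frac{3693}{-9511} = \left(-516\right) \frac{1}{23865} - - \frac{3693}{9511} = - \frac{4}{185} + \frac{3693}{9511} = \frac{645161}{1759535}$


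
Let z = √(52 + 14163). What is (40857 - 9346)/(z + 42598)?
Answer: 1342305578/1814575389 - 31511*√14215/1814575389 ≈ 0.73767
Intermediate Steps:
z = √14215 ≈ 119.23
(40857 - 9346)/(z + 42598) = (40857 - 9346)/(√14215 + 42598) = 31511/(42598 + √14215)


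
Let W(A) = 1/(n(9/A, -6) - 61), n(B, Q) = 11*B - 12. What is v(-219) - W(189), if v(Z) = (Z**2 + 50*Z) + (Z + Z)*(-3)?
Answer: 58330671/1522 ≈ 38325.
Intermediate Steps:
n(B, Q) = -12 + 11*B
v(Z) = Z**2 + 44*Z (v(Z) = (Z**2 + 50*Z) + (2*Z)*(-3) = (Z**2 + 50*Z) - 6*Z = Z**2 + 44*Z)
W(A) = 1/(-73 + 99/A) (W(A) = 1/((-12 + 11*(9/A)) - 61) = 1/((-12 + 99/A) - 61) = 1/(-73 + 99/A))
v(-219) - W(189) = -219*(44 - 219) - (-1)*189/(-99 + 73*189) = -219*(-175) - (-1)*189/(-99 + 13797) = 38325 - (-1)*189/13698 = 38325 - 1*(-21/1522) = 38325 + 21/1522 = 58330671/1522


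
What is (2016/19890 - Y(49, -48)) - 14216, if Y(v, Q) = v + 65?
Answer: -15834538/1105 ≈ -14330.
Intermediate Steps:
Y(v, Q) = 65 + v
(2016/19890 - Y(49, -48)) - 14216 = (2016/19890 - (65 + 49)) - 14216 = (2016*(1/19890) - 1*114) - 14216 = (112/1105 - 114) - 14216 = -125858/1105 - 14216 = -15834538/1105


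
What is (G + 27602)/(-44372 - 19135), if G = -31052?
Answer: 1150/21169 ≈ 0.054325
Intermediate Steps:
(G + 27602)/(-44372 - 19135) = (-31052 + 27602)/(-44372 - 19135) = -3450/(-63507) = -3450*(-1/63507) = 1150/21169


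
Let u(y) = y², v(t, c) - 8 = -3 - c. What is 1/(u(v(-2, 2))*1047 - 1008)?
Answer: 1/8415 ≈ 0.00011884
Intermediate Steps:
v(t, c) = 5 - c (v(t, c) = 8 + (-3 - c) = 5 - c)
1/(u(v(-2, 2))*1047 - 1008) = 1/((5 - 1*2)²*1047 - 1008) = 1/((5 - 2)²*1047 - 1008) = 1/(3²*1047 - 1008) = 1/(9*1047 - 1008) = 1/(9423 - 1008) = 1/8415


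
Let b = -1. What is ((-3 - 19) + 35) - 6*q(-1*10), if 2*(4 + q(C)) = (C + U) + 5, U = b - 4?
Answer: 67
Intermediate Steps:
U = -5 (U = -1 - 4 = -5)
q(C) = -4 + C/2 (q(C) = -4 + ((C - 5) + 5)/2 = -4 + ((-5 + C) + 5)/2 = -4 + C/2)
((-3 - 19) + 35) - 6*q(-1*10) = ((-3 - 19) + 35) - 6*(-4 + (-1*10)/2) = (-22 + 35) - 6*(-4 + (½)*(-10)) = 13 - 6*(-4 - 5) = 13 - 6*(-9) = 13 + 54 = 67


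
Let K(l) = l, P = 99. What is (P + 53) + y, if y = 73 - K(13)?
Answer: 212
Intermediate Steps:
y = 60 (y = 73 - 1*13 = 73 - 13 = 60)
(P + 53) + y = (99 + 53) + 60 = 152 + 60 = 212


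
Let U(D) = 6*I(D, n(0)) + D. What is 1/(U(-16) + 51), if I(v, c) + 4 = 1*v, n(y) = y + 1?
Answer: -1/85 ≈ -0.011765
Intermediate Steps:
n(y) = 1 + y
I(v, c) = -4 + v (I(v, c) = -4 + 1*v = -4 + v)
U(D) = -24 + 7*D (U(D) = 6*(-4 + D) + D = (-24 + 6*D) + D = -24 + 7*D)
1/(U(-16) + 51) = 1/((-24 + 7*(-16)) + 51) = 1/((-24 - 112) + 51) = 1/(-136 + 51) = 1/(-85) = -1/85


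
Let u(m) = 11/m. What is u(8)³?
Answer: 1331/512 ≈ 2.5996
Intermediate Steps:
u(8)³ = (11/8)³ = 1331/512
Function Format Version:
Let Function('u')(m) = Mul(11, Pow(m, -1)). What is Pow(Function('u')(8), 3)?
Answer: Rational(1331, 512) ≈ 2.5996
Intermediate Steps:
Pow(Function('u')(8), 3) = Pow(Mul(11, Pow(8, -1)), 3) = Pow(Mul(11, Rational(1, 8)), 3) = Pow(Rational(11, 8), 3) = Rational(1331, 512)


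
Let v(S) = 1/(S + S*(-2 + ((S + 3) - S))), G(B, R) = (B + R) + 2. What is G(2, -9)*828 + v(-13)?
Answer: -107641/26 ≈ -4140.0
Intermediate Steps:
G(B, R) = 2 + B + R
v(S) = 1/(2*S) (v(S) = 1/(S + S*(-2 + ((3 + S) - S))) = 1/(S + S*(-2 + 3)) = 1/(S + S*1) = 1/(S + S) = 1/(2*S))
G(2, -9)*828 + v(-13) = (2 + 2 - 9)*828 + (1/2)/(-13) = -5*828 + (1/2)*(-1/13) = -4140 - 1/26 = -107641/26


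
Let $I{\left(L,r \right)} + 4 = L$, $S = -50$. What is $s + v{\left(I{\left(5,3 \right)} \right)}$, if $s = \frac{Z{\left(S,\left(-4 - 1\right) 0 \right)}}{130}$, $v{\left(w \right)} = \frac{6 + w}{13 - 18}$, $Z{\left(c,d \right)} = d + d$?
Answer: $- \frac{7}{5} \approx -1.4$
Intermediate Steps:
$I{\left(L,r \right)} = -4 + L$
$Z{\left(c,d \right)} = 2 d$
$v{\left(w \right)} = - \frac{6}{5} - \frac{w}{5}$ ($v{\left(w \right)} = \frac{6 + w}{-5} = \left(6 + w\right) \left(- \frac{1}{5}\right) = - \frac{6}{5} - \frac{w}{5}$)
$s = 0$ ($s = \frac{2 \left(-4 - 1\right) 0}{130} = 2 \left(\left(-5\right) 0\right) \frac{1}{130} = 2 \cdot 0 \cdot \frac{1}{130} = 0 \cdot \frac{1}{130} = 0$)
$s + v{\left(I{\left(5,3 \right)} \right)} = 0 - \left(\frac{6}{5} + \frac{-4 + 5}{5}\right) = 0 - \frac{7}{5} = - \frac{7}{5}$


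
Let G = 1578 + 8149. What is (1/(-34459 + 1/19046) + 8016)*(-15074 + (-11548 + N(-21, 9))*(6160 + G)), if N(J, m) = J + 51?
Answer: -50671679584637444920/34542427 ≈ -1.4669e+12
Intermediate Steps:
N(J, m) = 51 + J
G = 9727
(1/(-34459 + 1/19046) + 8016)*(-15074 + (-11548 + N(-21, 9))*(6160 + G)) = (1/(-34459 + 1/19046) + 8016)*(-15074 + (-11548 + (51 - 21))*(6160 + 9727)) = (1/(-34459 + 1/19046) + 8016)*(-15074 + (-11548 + 30)*15887) = (1/(-656306113/19046) + 8016)*(-15074 - 11518*15887) = (-19046/656306113 + 8016)*(-15074 - 182986466) = (5260949782762/656306113)*(-183001540) = -50671679584637444920/34542427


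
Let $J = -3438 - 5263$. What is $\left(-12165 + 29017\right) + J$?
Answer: $8151$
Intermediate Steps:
$J = -8701$ ($J = -3438 - 5263 = -8701$)
$\left(-12165 + 29017\right) + J = \left(-12165 + 29017\right) - 8701 = 16852 - 8701 = 8151$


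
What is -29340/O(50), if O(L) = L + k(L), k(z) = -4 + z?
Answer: -2445/8 ≈ -305.63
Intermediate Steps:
O(L) = -4 + 2*L (O(L) = L + (-4 + L) = -4 + 2*L)
-29340/O(50) = -29340/(-4 + 2*50) = -29340/(-4 + 100) = -29340/96 = -29340*1/96 = -2445/8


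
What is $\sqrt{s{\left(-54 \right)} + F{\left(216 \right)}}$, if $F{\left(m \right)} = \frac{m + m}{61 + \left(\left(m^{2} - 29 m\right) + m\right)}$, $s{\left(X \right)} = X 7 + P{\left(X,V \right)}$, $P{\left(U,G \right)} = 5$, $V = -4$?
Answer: $\frac{i \sqrt{616912331245}}{40669} \approx 19.313 i$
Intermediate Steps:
$s{\left(X \right)} = 5 + 7 X$ ($s{\left(X \right)} = X 7 + 5 = 7 X + 5 = 5 + 7 X$)
$F{\left(m \right)} = \frac{2 m}{61 + m^{2} - 28 m}$ ($F{\left(m \right)} = \frac{2 m}{61 + \left(m^{2} - 28 m\right)} = \frac{2 m}{61 + m^{2} - 28 m}$)
$\sqrt{s{\left(-54 \right)} + F{\left(216 \right)}} = \sqrt{\left(5 + 7 \left(-54\right)\right) + 2 \cdot 216 \frac{1}{61 + 216^{2} - 6048}} = \sqrt{\left(5 - 378\right) + 2 \cdot 216 \frac{1}{61 + 46656 - 6048}} = \sqrt{-373 + 2 \cdot 216 \cdot \frac{1}{40669}} = \sqrt{-373 + \frac{432}{40669}} = \sqrt{- \frac{15169105}{40669}} = \frac{i \sqrt{616912331245}}{40669}$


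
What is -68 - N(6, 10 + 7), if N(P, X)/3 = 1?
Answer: -71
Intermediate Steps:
N(P, X) = 3 (N(P, X) = 3*1 = 3)
-68 - N(6, 10 + 7) = -68 - 1*3 = -68 - 3 = -71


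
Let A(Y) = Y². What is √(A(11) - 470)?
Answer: I*√349 ≈ 18.682*I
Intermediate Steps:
√(A(11) - 470) = √(11² - 470) = √(121 - 470) = √(-349) = I*√349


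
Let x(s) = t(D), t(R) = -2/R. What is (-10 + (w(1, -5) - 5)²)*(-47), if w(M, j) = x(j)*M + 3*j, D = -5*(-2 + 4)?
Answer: -448897/25 ≈ -17956.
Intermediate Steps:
D = -10 (D = -5*2 = -10)
x(s) = ⅕ (x(s) = -2/(-10) = -2*(-⅒) = ⅕)
w(M, j) = 3*j + M/5 (w(M, j) = M/5 + 3*j = 3*j + M/5)
(-10 + (w(1, -5) - 5)²)*(-47) = (-10 + ((3*(-5) + (⅕)*1) - 5)²)*(-47) = (-10 + ((-15 + ⅕) - 5)²)*(-47) = (-10 + (-74/5 - 5)²)*(-47) = (-10 + (-99/5)²)*(-47) = (-10 + 9801/25)*(-47) = (9551/25)*(-47) = -448897/25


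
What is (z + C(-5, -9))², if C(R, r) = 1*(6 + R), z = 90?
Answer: 8281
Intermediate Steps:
C(R, r) = 6 + R
(z + C(-5, -9))² = (90 + (6 - 5))² = (90 + 1)² = 91² = 8281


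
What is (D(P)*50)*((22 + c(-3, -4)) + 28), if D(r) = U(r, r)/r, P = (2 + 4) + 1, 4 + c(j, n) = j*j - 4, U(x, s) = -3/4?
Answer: -3825/14 ≈ -273.21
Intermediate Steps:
U(x, s) = -3/4 (U(x, s) = -3*1/4 = -3/4)
c(j, n) = -8 + j**2 (c(j, n) = -4 + (j*j - 4) = -4 + (j**2 - 4) = -4 + (-4 + j**2) = -8 + j**2)
P = 7 (P = 6 + 1 = 7)
D(r) = -3/(4*r)
(D(P)*50)*((22 + c(-3, -4)) + 28) = (-3/4/7*50)*((22 + (-8 + (-3)**2)) + 28) = (-3/4*1/7*50)*((22 + (-8 + 9)) + 28) = (-3/28*50)*((22 + 1) + 28) = -75*(23 + 28)/14 = -75/14*51 = -3825/14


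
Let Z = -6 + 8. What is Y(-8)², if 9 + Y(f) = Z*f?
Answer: 625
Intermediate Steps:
Z = 2
Y(f) = -9 + 2*f
Y(-8)² = (-9 + 2*(-8))² = (-9 - 16)² = (-25)² = 625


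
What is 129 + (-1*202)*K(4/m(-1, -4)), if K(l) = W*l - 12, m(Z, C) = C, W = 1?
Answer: 2755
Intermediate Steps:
K(l) = -12 + l (K(l) = 1*l - 12 = l - 12 = -12 + l)
129 + (-1*202)*K(4/m(-1, -4)) = 129 + (-1*202)*(-12 + 4/(-4)) = 129 - 202*(-12 + 4*(-¼)) = 129 - 202*(-12 - 1) = 129 - 202*(-13) = 129 + 2626 = 2755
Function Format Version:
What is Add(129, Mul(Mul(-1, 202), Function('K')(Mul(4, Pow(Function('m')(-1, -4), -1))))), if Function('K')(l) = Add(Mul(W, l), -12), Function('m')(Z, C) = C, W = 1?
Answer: 2755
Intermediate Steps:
Function('K')(l) = Add(-12, l) (Function('K')(l) = Add(Mul(1, l), -12) = Add(l, -12) = Add(-12, l))
Add(129, Mul(Mul(-1, 202), Function('K')(Mul(4, Pow(Function('m')(-1, -4), -1))))) = Add(129, Mul(Mul(-1, 202), Add(-12, Mul(4, Pow(-4, -1))))) = Add(129, Mul(-202, Add(-12, Mul(4, Rational(-1, 4))))) = Add(129, Mul(-202, Add(-12, -1))) = Add(129, Mul(-202, -13)) = Add(129, 2626) = 2755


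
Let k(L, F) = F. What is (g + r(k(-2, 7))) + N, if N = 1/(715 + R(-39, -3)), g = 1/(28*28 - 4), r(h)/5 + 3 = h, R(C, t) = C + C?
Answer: 764509/38220 ≈ 20.003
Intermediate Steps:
R(C, t) = 2*C
r(h) = -15 + 5*h
g = 1/780 (g = 1/(784 - 4) = 1/780 ≈ 0.0012821)
N = 1/637 (N = 1/(715 + 2*(-39)) = 1/(715 - 78) = 1/637 ≈ 0.0015699)
(g + r(k(-2, 7))) + N = (1/780 + (-15 + 5*7)) + 1/637 = (1/780 + (-15 + 35)) + 1/637 = (1/780 + 20) + 1/637 = 15601/780 + 1/637 = 764509/38220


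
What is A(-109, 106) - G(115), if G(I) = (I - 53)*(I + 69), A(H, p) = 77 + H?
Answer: -11440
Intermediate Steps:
G(I) = (-53 + I)*(69 + I)
A(-109, 106) - G(115) = (77 - 109) - (-3657 + 115² + 16*115) = -32 - (-3657 + 13225 + 1840) = -32 - 1*11408 = -32 - 11408 = -11440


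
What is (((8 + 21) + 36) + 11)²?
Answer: 5776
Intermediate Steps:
(((8 + 21) + 36) + 11)² = ((29 + 36) + 11)² = (65 + 11)² = 76² = 5776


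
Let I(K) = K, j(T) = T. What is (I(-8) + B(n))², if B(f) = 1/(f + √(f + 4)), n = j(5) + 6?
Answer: 175146/2809 + 837*√15/5618 ≈ 62.929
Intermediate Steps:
n = 11 (n = 5 + 6 = 11)
B(f) = 1/(f + √(4 + f))
(I(-8) + B(n))² = (-8 + 1/(11 + √(4 + 11)))² = (-8 + 1/(11 + √15))²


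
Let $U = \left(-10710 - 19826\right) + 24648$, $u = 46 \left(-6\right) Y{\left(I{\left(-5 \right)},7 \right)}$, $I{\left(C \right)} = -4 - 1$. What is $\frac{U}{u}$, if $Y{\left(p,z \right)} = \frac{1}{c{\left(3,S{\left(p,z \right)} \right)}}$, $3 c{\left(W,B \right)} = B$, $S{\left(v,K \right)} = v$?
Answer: $- \frac{320}{9} \approx -35.556$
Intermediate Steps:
$I{\left(C \right)} = -5$
$c{\left(W,B \right)} = \frac{B}{3}$
$Y{\left(p,z \right)} = \frac{3}{p}$ ($Y{\left(p,z \right)} = \frac{1}{\frac{1}{3} p} = \frac{3}{p}$)
$u = \frac{828}{5}$ ($u = 46 \left(-6\right) \frac{3}{-5} = - 276 \cdot 3 \left(- \frac{1}{5}\right) = \left(-276\right) \left(- \frac{3}{5}\right) = \frac{828}{5} \approx 165.6$)
$U = -5888$ ($U = -30536 + 24648 = -5888$)
$\frac{U}{u} = - \frac{5888}{\frac{828}{5}} = \left(-5888\right) \frac{5}{828} = - \frac{320}{9}$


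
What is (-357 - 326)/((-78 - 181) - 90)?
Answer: 683/349 ≈ 1.9570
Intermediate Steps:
(-357 - 326)/((-78 - 181) - 90) = -683/(-259 - 90) = -683/(-349) = -683*(-1/349) = 683/349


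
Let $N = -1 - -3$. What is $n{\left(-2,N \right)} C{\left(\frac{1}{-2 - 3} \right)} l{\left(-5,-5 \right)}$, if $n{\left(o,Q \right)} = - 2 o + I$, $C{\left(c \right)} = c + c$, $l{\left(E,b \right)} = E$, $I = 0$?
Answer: $8$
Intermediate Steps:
$C{\left(c \right)} = 2 c$
$N = 2$ ($N = -1 + 3 = 2$)
$n{\left(o,Q \right)} = - 2 o$ ($n{\left(o,Q \right)} = - 2 o + 0 = - 2 o$)
$n{\left(-2,N \right)} C{\left(\frac{1}{-2 - 3} \right)} l{\left(-5,-5 \right)} = \left(-2\right) \left(-2\right) \frac{2}{-2 - 3} \left(-5\right) = 4 \frac{2}{-5} \left(-5\right) = 4 \cdot 2 \left(- \frac{1}{5}\right) \left(-5\right) = 4 \left(- \frac{2}{5}\right) \left(-5\right) = \left(- \frac{8}{5}\right) \left(-5\right) = 8$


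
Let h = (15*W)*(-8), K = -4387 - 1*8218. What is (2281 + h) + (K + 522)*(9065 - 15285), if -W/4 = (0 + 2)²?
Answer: 75160461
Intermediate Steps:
K = -12605 (K = -4387 - 8218 = -12605)
W = -16 (W = -4*(0 + 2)² = -4*2² = -4*4 = -16)
h = 1920 (h = (15*(-16))*(-8) = -240*(-8) = 1920)
(2281 + h) + (K + 522)*(9065 - 15285) = (2281 + 1920) + (-12605 + 522)*(9065 - 15285) = 4201 - 12083*(-6220) = 4201 + 75156260 = 75160461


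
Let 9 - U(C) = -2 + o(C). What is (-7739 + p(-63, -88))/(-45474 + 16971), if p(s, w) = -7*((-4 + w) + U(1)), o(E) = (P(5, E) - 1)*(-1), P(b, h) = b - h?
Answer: 7193/28503 ≈ 0.25236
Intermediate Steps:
o(E) = -4 + E (o(E) = ((5 - E) - 1)*(-1) = (4 - E)*(-1) = -4 + E)
U(C) = 15 - C (U(C) = 9 - (-2 + (-4 + C)) = 9 - (-6 + C) = 9 + (6 - C) = 15 - C)
p(s, w) = -70 - 7*w (p(s, w) = -7*((-4 + w) + (15 - 1*1)) = -7*((-4 + w) + (15 - 1)) = -7*((-4 + w) + 14) = -7*(10 + w) = -70 - 7*w)
(-7739 + p(-63, -88))/(-45474 + 16971) = (-7739 + (-70 - 7*(-88)))/(-45474 + 16971) = (-7739 + (-70 + 616))/(-28503) = (-7739 + 546)*(-1/28503) = -7193*(-1/28503) = 7193/28503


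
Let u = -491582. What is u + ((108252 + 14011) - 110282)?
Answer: -479601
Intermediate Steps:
u + ((108252 + 14011) - 110282) = -491582 + ((108252 + 14011) - 110282) = -491582 + (122263 - 110282) = -491582 + 11981 = -479601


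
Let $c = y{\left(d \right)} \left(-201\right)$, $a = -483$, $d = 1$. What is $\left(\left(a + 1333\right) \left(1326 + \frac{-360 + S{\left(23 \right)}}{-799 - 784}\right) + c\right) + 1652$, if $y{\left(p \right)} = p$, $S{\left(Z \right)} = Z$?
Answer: $\frac{1786782683}{1583} \approx 1.1287 \cdot 10^{6}$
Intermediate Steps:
$c = -201$ ($c = 1 \left(-201\right) = -201$)
$\left(\left(a + 1333\right) \left(1326 + \frac{-360 + S{\left(23 \right)}}{-799 - 784}\right) + c\right) + 1652 = \left(\left(-483 + 1333\right) \left(1326 + \frac{-360 + 23}{-799 - 784}\right) - 201\right) + 1652 = \left(850 \left(1326 - \frac{337}{-1583}\right) - 201\right) + 1652 = \left(850 \left(1326 - - \frac{337}{1583}\right) - 201\right) + 1652 = \left(850 \left(1326 + \frac{337}{1583}\right) - 201\right) + 1652 = \left(850 \cdot \frac{2099395}{1583} - 201\right) + 1652 = \left(\frac{1784485750}{1583} - 201\right) + 1652 = \frac{1784167567}{1583} + 1652 = \frac{1786782683}{1583}$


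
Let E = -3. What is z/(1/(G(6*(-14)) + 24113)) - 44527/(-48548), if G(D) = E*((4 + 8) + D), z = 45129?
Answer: 53302958218195/48548 ≈ 1.0979e+9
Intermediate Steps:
G(D) = -36 - 3*D (G(D) = -3*((4 + 8) + D) = -3*(12 + D) = -36 - 3*D)
z/(1/(G(6*(-14)) + 24113)) - 44527/(-48548) = 45129/(1/((-36 - 18*(-14)) + 24113)) - 44527/(-48548) = 45129/(1/((-36 - 3*(-84)) + 24113)) - 44527*(-1/48548) = 45129/(1/((-36 + 252) + 24113)) + 44527/48548 = 45129/(1/(216 + 24113)) + 44527/48548 = 45129/(1/24329) + 44527/48548 = 45129*24329 + 44527/48548 = 1097943441 + 44527/48548 = 53302958218195/48548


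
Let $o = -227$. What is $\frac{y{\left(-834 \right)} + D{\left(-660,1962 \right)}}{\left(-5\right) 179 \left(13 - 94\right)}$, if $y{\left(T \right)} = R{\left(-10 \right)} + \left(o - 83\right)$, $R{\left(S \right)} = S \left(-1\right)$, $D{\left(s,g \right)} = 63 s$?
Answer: $- \frac{2792}{4833} \approx -0.57769$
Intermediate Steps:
$R{\left(S \right)} = - S$
$y{\left(T \right)} = -300$ ($y{\left(T \right)} = \left(-1\right) \left(-10\right) - 310 = 10 - 310 = -300$)
$\frac{y{\left(-834 \right)} + D{\left(-660,1962 \right)}}{\left(-5\right) 179 \left(13 - 94\right)} = \frac{-300 + 63 \left(-660\right)}{\left(-5\right) 179 \left(13 - 94\right)} = \frac{-300 - 41580}{\left(-895\right) \left(13 - 94\right)} = - \frac{41880}{\left(-895\right) \left(-81\right)} = - \frac{41880}{72495} = \left(-41880\right) \frac{1}{72495} = - \frac{2792}{4833}$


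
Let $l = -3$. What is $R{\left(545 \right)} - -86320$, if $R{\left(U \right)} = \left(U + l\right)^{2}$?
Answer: $380084$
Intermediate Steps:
$R{\left(U \right)} = \left(-3 + U\right)^{2}$ ($R{\left(U \right)} = \left(U - 3\right)^{2} = \left(-3 + U\right)^{2}$)
$R{\left(545 \right)} - -86320 = \left(-3 + 545\right)^{2} - -86320 = 542^{2} + 86320 = 293764 + 86320 = 380084$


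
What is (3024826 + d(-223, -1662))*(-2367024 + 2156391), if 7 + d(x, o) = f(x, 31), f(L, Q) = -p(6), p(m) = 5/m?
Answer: -1274253049799/2 ≈ -6.3713e+11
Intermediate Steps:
f(L, Q) = -⅚ (f(L, Q) = -5/6 = -1*⅚ = -⅚)
d(x, o) = -47/6 (d(x, o) = -7 - ⅚ = -47/6)
(3024826 + d(-223, -1662))*(-2367024 + 2156391) = (3024826 - 47/6)*(-2367024 + 2156391) = (18148909/6)*(-210633) = -1274253049799/2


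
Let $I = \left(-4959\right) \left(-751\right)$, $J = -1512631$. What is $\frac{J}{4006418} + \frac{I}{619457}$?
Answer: $\frac{735985690105}{130621246054} \approx 5.6345$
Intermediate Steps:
$I = 3724209$
$\frac{J}{4006418} + \frac{I}{619457} = - \frac{1512631}{4006418} + \frac{3724209}{619457} = \left(-1512631\right) \frac{1}{4006418} + 3724209 \cdot \frac{1}{619457} = - \frac{1512631}{4006418} + \frac{196011}{32603} = \frac{735985690105}{130621246054}$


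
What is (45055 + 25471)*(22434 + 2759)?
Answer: 1776761518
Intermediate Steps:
(45055 + 25471)*(22434 + 2759) = 70526*25193 = 1776761518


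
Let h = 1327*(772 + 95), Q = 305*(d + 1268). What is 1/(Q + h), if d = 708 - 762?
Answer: 1/1520779 ≈ 6.5756e-7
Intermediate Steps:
d = -54
Q = 370270 (Q = 305*(-54 + 1268) = 305*1214 = 370270)
h = 1150509 (h = 1327*867 = 1150509)
1/(Q + h) = 1/(370270 + 1150509) = 1/1520779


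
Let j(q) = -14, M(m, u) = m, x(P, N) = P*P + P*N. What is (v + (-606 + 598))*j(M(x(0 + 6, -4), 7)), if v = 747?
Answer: -10346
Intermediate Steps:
x(P, N) = P² + N*P
(v + (-606 + 598))*j(M(x(0 + 6, -4), 7)) = (747 + (-606 + 598))*(-14) = (747 - 8)*(-14) = 739*(-14) = -10346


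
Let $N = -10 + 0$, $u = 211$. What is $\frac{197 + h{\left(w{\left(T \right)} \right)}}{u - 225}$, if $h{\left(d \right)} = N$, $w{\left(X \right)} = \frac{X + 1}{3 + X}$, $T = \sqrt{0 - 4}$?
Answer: $- \frac{187}{14} \approx -13.357$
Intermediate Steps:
$T = 2 i$ ($T = \sqrt{-4} = 2 i \approx 2.0 i$)
$w{\left(X \right)} = \frac{1 + X}{3 + X}$
$N = -10$
$h{\left(d \right)} = -10$
$\frac{197 + h{\left(w{\left(T \right)} \right)}}{u - 225} = \frac{197 - 10}{211 - 225} = \frac{187}{-14} = 187 \left(- \frac{1}{14}\right) = - \frac{187}{14}$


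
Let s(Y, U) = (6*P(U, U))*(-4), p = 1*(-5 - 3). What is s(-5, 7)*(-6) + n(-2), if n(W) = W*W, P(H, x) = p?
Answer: -1148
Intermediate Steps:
p = -8 (p = 1*(-8) = -8)
P(H, x) = -8
s(Y, U) = 192 (s(Y, U) = (6*(-8))*(-4) = -48*(-4) = 192)
n(W) = W²
s(-5, 7)*(-6) + n(-2) = 192*(-6) + (-2)² = -1152 + 4 = -1148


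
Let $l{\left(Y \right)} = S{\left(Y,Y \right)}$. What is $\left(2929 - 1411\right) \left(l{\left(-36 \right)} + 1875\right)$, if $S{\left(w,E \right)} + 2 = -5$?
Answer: $2835624$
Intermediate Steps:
$S{\left(w,E \right)} = -7$ ($S{\left(w,E \right)} = -2 - 5 = -7$)
$l{\left(Y \right)} = -7$
$\left(2929 - 1411\right) \left(l{\left(-36 \right)} + 1875\right) = \left(2929 - 1411\right) \left(-7 + 1875\right) = 1518 \cdot 1868 = 2835624$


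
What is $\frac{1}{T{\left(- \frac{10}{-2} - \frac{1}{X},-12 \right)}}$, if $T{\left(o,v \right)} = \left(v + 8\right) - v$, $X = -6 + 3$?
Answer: $\frac{1}{8} \approx 0.125$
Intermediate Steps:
$X = -3$
$T{\left(o,v \right)} = 8$ ($T{\left(o,v \right)} = \left(8 + v\right) - v = 8$)
$\frac{1}{T{\left(- \frac{10}{-2} - \frac{1}{X},-12 \right)}} = \frac{1}{8}$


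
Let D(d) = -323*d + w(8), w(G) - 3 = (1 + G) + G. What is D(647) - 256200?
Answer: -465161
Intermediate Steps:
w(G) = 4 + 2*G (w(G) = 3 + ((1 + G) + G) = 3 + (1 + 2*G) = 4 + 2*G)
D(d) = 20 - 323*d (D(d) = -323*d + (4 + 2*8) = -323*d + (4 + 16) = -323*d + 20 = 20 - 323*d)
D(647) - 256200 = (20 - 323*647) - 256200 = (20 - 208981) - 256200 = -208961 - 256200 = -465161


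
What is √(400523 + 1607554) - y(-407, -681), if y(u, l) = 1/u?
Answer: 1/407 + √2008077 ≈ 1417.1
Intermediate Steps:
√(400523 + 1607554) - y(-407, -681) = √(400523 + 1607554) - 1/(-407) = √2008077 - 1*(-1/407) = √2008077 + 1/407 = 1/407 + √2008077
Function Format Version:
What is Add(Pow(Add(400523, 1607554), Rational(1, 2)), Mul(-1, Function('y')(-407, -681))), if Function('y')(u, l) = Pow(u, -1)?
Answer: Add(Rational(1, 407), Pow(2008077, Rational(1, 2))) ≈ 1417.1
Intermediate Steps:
Add(Pow(Add(400523, 1607554), Rational(1, 2)), Mul(-1, Function('y')(-407, -681))) = Add(Pow(Add(400523, 1607554), Rational(1, 2)), Mul(-1, Pow(-407, -1))) = Add(Pow(2008077, Rational(1, 2)), Mul(-1, Rational(-1, 407))) = Add(Pow(2008077, Rational(1, 2)), Rational(1, 407)) = Add(Rational(1, 407), Pow(2008077, Rational(1, 2)))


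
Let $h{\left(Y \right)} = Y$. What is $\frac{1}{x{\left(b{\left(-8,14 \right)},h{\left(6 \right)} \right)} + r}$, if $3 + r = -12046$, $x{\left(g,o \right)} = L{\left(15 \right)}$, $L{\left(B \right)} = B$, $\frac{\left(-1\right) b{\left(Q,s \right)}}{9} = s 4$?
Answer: $- \frac{1}{12034} \approx -8.3098 \cdot 10^{-5}$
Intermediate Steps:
$b{\left(Q,s \right)} = - 36 s$ ($b{\left(Q,s \right)} = - 9 s 4 = - 9 \cdot 4 s = - 36 s$)
$x{\left(g,o \right)} = 15$
$r = -12049$ ($r = -3 - 12046 = -12049$)
$\frac{1}{x{\left(b{\left(-8,14 \right)},h{\left(6 \right)} \right)} + r} = \frac{1}{15 - 12049} = \frac{1}{-12034} = - \frac{1}{12034}$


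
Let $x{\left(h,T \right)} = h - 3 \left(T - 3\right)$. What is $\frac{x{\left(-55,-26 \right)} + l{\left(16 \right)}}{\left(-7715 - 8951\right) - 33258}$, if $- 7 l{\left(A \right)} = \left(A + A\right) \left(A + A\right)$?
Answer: $\frac{200}{87367} \approx 0.0022892$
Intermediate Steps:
$l{\left(A \right)} = - \frac{4 A^{2}}{7}$ ($l{\left(A \right)} = - \frac{\left(A + A\right) \left(A + A\right)}{7} = - \frac{2 A 2 A}{7} = - \frac{4 A^{2}}{7}$)
$x{\left(h,T \right)} = 9 + h - 3 T$ ($x{\left(h,T \right)} = h - 3 \left(-3 + T\right) = h - \left(-9 + 3 T\right) = 9 + h - 3 T$)
$\frac{x{\left(-55,-26 \right)} + l{\left(16 \right)}}{\left(-7715 - 8951\right) - 33258} = \frac{\left(9 - 55 - -78\right) - \frac{4 \cdot 16^{2}}{7}}{\left(-7715 - 8951\right) - 33258} = \frac{\left(9 - 55 + 78\right) - \frac{1024}{7}}{\left(-7715 - 8951\right) - 33258} = \frac{32 - \frac{1024}{7}}{-16666 - 33258} = - \frac{800}{7 \left(-49924\right)} = \left(- \frac{800}{7}\right) \left(- \frac{1}{49924}\right) = \frac{200}{87367}$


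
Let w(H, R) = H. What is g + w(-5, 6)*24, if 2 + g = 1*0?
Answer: -122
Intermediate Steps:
g = -2 (g = -2 + 1*0 = -2 + 0 = -2)
g + w(-5, 6)*24 = -2 - 5*24 = -2 - 120 = -122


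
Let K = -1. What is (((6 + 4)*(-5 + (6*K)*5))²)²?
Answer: 15006250000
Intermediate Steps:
(((6 + 4)*(-5 + (6*K)*5))²)² = (((6 + 4)*(-5 + (6*(-1))*5))²)² = ((10*(-5 - 6*5))²)² = ((10*(-5 - 30))²)² = ((10*(-35))²)² = ((-350)²)² = 122500² = 15006250000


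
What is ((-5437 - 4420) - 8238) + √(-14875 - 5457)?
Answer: -18095 + 2*I*√5083 ≈ -18095.0 + 142.59*I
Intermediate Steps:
((-5437 - 4420) - 8238) + √(-14875 - 5457) = (-9857 - 8238) + √(-20332) = -18095 + 2*I*√5083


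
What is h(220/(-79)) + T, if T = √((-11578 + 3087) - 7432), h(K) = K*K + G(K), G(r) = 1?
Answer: 54641/6241 + I*√15923 ≈ 8.7552 + 126.19*I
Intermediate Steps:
h(K) = 1 + K² (h(K) = K*K + 1 = K² + 1 = 1 + K²)
T = I*√15923 (T = √(-8491 - 7432) = √(-15923) = I*√15923 ≈ 126.19*I)
h(220/(-79)) + T = (1 + (220/(-79))²) + I*√15923 = (1 + (220*(-1/79))²) + I*√15923 = (1 + (-220/79)²) + I*√15923 = (1 + 48400/6241) + I*√15923 = 54641/6241 + I*√15923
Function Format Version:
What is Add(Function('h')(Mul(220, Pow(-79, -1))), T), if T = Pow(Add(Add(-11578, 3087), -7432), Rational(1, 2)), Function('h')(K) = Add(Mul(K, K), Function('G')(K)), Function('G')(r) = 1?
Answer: Add(Rational(54641, 6241), Mul(I, Pow(15923, Rational(1, 2)))) ≈ Add(8.7552, Mul(126.19, I))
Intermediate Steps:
Function('h')(K) = Add(1, Pow(K, 2)) (Function('h')(K) = Add(Mul(K, K), 1) = Add(Pow(K, 2), 1) = Add(1, Pow(K, 2)))
T = Mul(I, Pow(15923, Rational(1, 2))) (T = Pow(Add(-8491, -7432), Rational(1, 2)) = Pow(-15923, Rational(1, 2)) = Mul(I, Pow(15923, Rational(1, 2))) ≈ Mul(126.19, I))
Add(Function('h')(Mul(220, Pow(-79, -1))), T) = Add(Add(1, Pow(Mul(220, Pow(-79, -1)), 2)), Mul(I, Pow(15923, Rational(1, 2)))) = Add(Add(1, Pow(Mul(220, Rational(-1, 79)), 2)), Mul(I, Pow(15923, Rational(1, 2)))) = Add(Add(1, Pow(Rational(-220, 79), 2)), Mul(I, Pow(15923, Rational(1, 2)))) = Add(Add(1, Rational(48400, 6241)), Mul(I, Pow(15923, Rational(1, 2)))) = Add(Rational(54641, 6241), Mul(I, Pow(15923, Rational(1, 2))))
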